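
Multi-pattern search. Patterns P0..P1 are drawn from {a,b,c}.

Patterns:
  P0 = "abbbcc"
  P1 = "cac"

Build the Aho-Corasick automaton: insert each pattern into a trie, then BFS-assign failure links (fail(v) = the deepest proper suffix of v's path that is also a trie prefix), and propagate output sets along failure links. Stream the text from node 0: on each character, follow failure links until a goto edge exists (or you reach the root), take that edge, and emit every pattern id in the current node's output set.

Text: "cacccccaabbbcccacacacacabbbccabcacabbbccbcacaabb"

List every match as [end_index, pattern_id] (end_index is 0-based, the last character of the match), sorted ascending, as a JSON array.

Build:
Trie (insert patterns):
  n0 'ε': a→1 c→7
  n1 'a': b→2
  n2 'ab': b→3
  n3 'abb': b→4
  n4 'abbb': c→5
  n5 'abbbc': c→6
  n6 'abbbcc': ·  [P0 ends]
  n7 'c': a→8
  n8 'ca': c→9
  n9 'cac': ·  [P1 ends]

Failure links (BFS by depth):
  fail(1) 'a': from fail(0)=0 chase 'a': 0 ⇒ 0;  out=∅∪out(0)=∅
  fail(7) 'c': from fail(0)=0 chase 'c': 0 ⇒ 0;  out=∅∪out(0)=∅
  fail(2) 'ab': from fail(1)=0 chase 'b': 0 ⇒ 0;  out=∅∪out(0)=∅
  fail(8) 'ca': from fail(7)=0 chase 'a': 0 ⇒ 1;  out=∅∪out(1)=∅
  fail(3) 'abb': from fail(2)=0 chase 'b': 0 ⇒ 0;  out=∅∪out(0)=∅
  fail(9) 'cac': from fail(8)=1 chase 'c': 1→0 ⇒ 7;  out={1}∪out(7)={1}
  fail(4) 'abbb': from fail(3)=0 chase 'b': 0 ⇒ 0;  out=∅∪out(0)=∅
  fail(5) 'abbbc': from fail(4)=0 chase 'c': 0 ⇒ 7;  out=∅∪out(7)=∅
  fail(6) 'abbbcc': from fail(5)=7 chase 'c': 7→0 ⇒ 7;  out={0}∪out(7)={0}

Text stream:
[0] read 'c'  n0⇒n7
[1] read 'a'  n7⇒n8
[2] read 'c'  n8⇒n9  ** P1@[0:2]
[3] read 'c'  n9⇒n7 (fail-walked)
[4] read 'c'  n7⇒n7 (fail-walked)
[5] read 'c'  n7⇒n7 (fail-walked)
[6] read 'c'  n7⇒n7 (fail-walked)
[7] read 'a'  n7⇒n8
[8] read 'a'  n8⇒n1 (fail-walked)
[9] read 'b'  n1⇒n2
[10] read 'b'  n2⇒n3
[11] read 'b'  n3⇒n4
[12] read 'c'  n4⇒n5
[13] read 'c'  n5⇒n6  ** P0@[8:13]
[14] read 'c'  n6⇒n7 (fail-walked)
[15] read 'a'  n7⇒n8
[16] read 'c'  n8⇒n9  ** P1@[14:16]
[17] read 'a'  n9⇒n8 (fail-walked)
[18] read 'c'  n8⇒n9  ** P1@[16:18]
[19] read 'a'  n9⇒n8 (fail-walked)
[20] read 'c'  n8⇒n9  ** P1@[18:20]
[21] read 'a'  n9⇒n8 (fail-walked)
[22] read 'c'  n8⇒n9  ** P1@[20:22]
[23] read 'a'  n9⇒n8 (fail-walked)
[24] read 'b'  n8⇒n2 (fail-walked)
[25] read 'b'  n2⇒n3
[26] read 'b'  n3⇒n4
[27] read 'c'  n4⇒n5
[28] read 'c'  n5⇒n6  ** P0@[23:28]
[29] read 'a'  n6⇒n8 (fail-walked)
[30] read 'b'  n8⇒n2 (fail-walked)
[31] read 'c'  n2⇒n7 (fail-walked)
[32] read 'a'  n7⇒n8
[33] read 'c'  n8⇒n9  ** P1@[31:33]
[34] read 'a'  n9⇒n8 (fail-walked)
[35] read 'b'  n8⇒n2 (fail-walked)
[36] read 'b'  n2⇒n3
[37] read 'b'  n3⇒n4
[38] read 'c'  n4⇒n5
[39] read 'c'  n5⇒n6  ** P0@[34:39]
[40] read 'b'  n6⇒n0 (fail-walked)
[41] read 'c'  n0⇒n7
[42] read 'a'  n7⇒n8
[43] read 'c'  n8⇒n9  ** P1@[41:43]
[44] read 'a'  n9⇒n8 (fail-walked)
[45] read 'a'  n8⇒n1 (fail-walked)
[46] read 'b'  n1⇒n2
[47] read 'b'  n2⇒n3

Result: [[2,1],[13,0],[16,1],[18,1],[20,1],[22,1],[28,0],[33,1],[39,0],[43,1]]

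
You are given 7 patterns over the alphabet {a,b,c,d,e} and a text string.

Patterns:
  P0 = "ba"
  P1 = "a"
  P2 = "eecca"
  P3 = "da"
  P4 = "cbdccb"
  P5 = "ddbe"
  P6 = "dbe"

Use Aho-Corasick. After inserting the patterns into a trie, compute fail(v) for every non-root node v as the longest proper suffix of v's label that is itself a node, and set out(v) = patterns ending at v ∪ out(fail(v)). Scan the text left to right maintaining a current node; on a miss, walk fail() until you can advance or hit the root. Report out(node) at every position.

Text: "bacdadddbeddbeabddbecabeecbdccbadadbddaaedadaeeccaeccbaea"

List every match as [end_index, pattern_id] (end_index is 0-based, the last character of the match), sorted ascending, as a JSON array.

Build automaton:
Trie (insert patterns):
  n0 'ε': a→3 b→1 c→11 d→9 e→4
  n1 'b': a→2
  n2 'ba': ·  [P0 ends]
  n3 'a': ·  [P1 ends]
  n4 'e': e→5
  n5 'ee': c→6
  n6 'eec': c→7
  n7 'eecc': a→8
  n8 'eecca': ·  [P2 ends]
  n9 'd': a→10 b→20 d→17
  n10 'da': ·  [P3 ends]
  n11 'c': b→12
  n12 'cb': d→13
  n13 'cbd': c→14
  n14 'cbdc': c→15
  n15 'cbdcc': b→16
  n16 'cbdccb': ·  [P4 ends]
  n17 'dd': b→18
  n18 'ddb': e→19
  n19 'ddbe': ·  [P5 ends]
  n20 'db': e→21
  n21 'dbe': ·  [P6 ends]

Failure links (BFS by depth):
  n1('b'): parent n0 fail=0; on 'b' 0 → fail=0;  out ∅∪∅=∅
  n3('a'): parent n0 fail=0; on 'a' 0 → fail=0;  out {1}∪∅={1}
  n4('e'): parent n0 fail=0; on 'e' 0 → fail=0;  out ∅∪∅=∅
  n9('d'): parent n0 fail=0; on 'd' 0 → fail=0;  out ∅∪∅=∅
  n11('c'): parent n0 fail=0; on 'c' 0 → fail=0;  out ∅∪∅=∅
  n2('ba'): parent n1 fail=0; on 'a' 0 → fail=3;  out {0}∪{1}={0,1}
  n5('ee'): parent n4 fail=0; on 'e' 0 → fail=4;  out ∅∪∅=∅
  n10('da'): parent n9 fail=0; on 'a' 0 → fail=3;  out {3}∪{1}={1,3}
  n12('cb'): parent n11 fail=0; on 'b' 0 → fail=1;  out ∅∪∅=∅
  n17('dd'): parent n9 fail=0; on 'd' 0 → fail=9;  out ∅∪∅=∅
  n20('db'): parent n9 fail=0; on 'b' 0 → fail=1;  out ∅∪∅=∅
  n6('eec'): parent n5 fail=4; on 'c' 4→0 → fail=11;  out ∅∪∅=∅
  n13('cbd'): parent n12 fail=1; on 'd' 1→0 → fail=9;  out ∅∪∅=∅
  n18('ddb'): parent n17 fail=9; on 'b' 9 → fail=20;  out ∅∪∅=∅
  n21('dbe'): parent n20 fail=1; on 'e' 1→0 → fail=4;  out {6}∪∅={6}
  n7('eecc'): parent n6 fail=11; on 'c' 11→0 → fail=11;  out ∅∪∅=∅
  n14('cbdc'): parent n13 fail=9; on 'c' 9→0 → fail=11;  out ∅∪∅=∅
  n19('ddbe'): parent n18 fail=20; on 'e' 20 → fail=21;  out {5}∪{6}={5,6}
  n8('eecca'): parent n7 fail=11; on 'a' 11→0 → fail=3;  out {2}∪{1}={1,2}
  n15('cbdcc'): parent n14 fail=11; on 'c' 11→0 → fail=11;  out ∅∪∅=∅
  n16('cbdccb'): parent n15 fail=11; on 'b' 11 → fail=12;  out {4}∪∅={4}

Text stream:
i=0 'b': node 0→1
i=1 'a': node 1→2  ** P0@[0:1],P1@[1:1]
i=2 'c': node 2→11 (fail-walked)
i=3 'd': node 11→9 (fail-walked)
i=4 'a': node 9→10  ** P1@[4:4],P3@[3:4]
i=5 'd': node 10→9 (fail-walked)
i=6 'd': node 9→17
i=7 'd': node 17→17 (fail-walked)
i=8 'b': node 17→18
i=9 'e': node 18→19  ** P5@[6:9],P6@[7:9]
i=10 'd': node 19→9 (fail-walked)
i=11 'd': node 9→17
i=12 'b': node 17→18
i=13 'e': node 18→19  ** P5@[10:13],P6@[11:13]
i=14 'a': node 19→3 (fail-walked)  ** P1@[14:14]
i=15 'b': node 3→1 (fail-walked)
i=16 'd': node 1→9 (fail-walked)
i=17 'd': node 9→17
i=18 'b': node 17→18
i=19 'e': node 18→19  ** P5@[16:19],P6@[17:19]
i=20 'c': node 19→11 (fail-walked)
i=21 'a': node 11→3 (fail-walked)  ** P1@[21:21]
i=22 'b': node 3→1 (fail-walked)
i=23 'e': node 1→4 (fail-walked)
i=24 'e': node 4→5
i=25 'c': node 5→6
i=26 'b': node 6→12 (fail-walked)
i=27 'd': node 12→13
i=28 'c': node 13→14
i=29 'c': node 14→15
i=30 'b': node 15→16  ** P4@[25:30]
i=31 'a': node 16→2 (fail-walked)  ** P0@[30:31],P1@[31:31]
i=32 'd': node 2→9 (fail-walked)
i=33 'a': node 9→10  ** P1@[33:33],P3@[32:33]
i=34 'd': node 10→9 (fail-walked)
i=35 'b': node 9→20
i=36 'd': node 20→9 (fail-walked)
i=37 'd': node 9→17
i=38 'a': node 17→10 (fail-walked)  ** P1@[38:38],P3@[37:38]
i=39 'a': node 10→3 (fail-walked)  ** P1@[39:39]
i=40 'e': node 3→4 (fail-walked)
i=41 'd': node 4→9 (fail-walked)
i=42 'a': node 9→10  ** P1@[42:42],P3@[41:42]
i=43 'd': node 10→9 (fail-walked)
i=44 'a': node 9→10  ** P1@[44:44],P3@[43:44]
i=45 'e': node 10→4 (fail-walked)
i=46 'e': node 4→5
i=47 'c': node 5→6
i=48 'c': node 6→7
i=49 'a': node 7→8  ** P1@[49:49],P2@[45:49]
i=50 'e': node 8→4 (fail-walked)
i=51 'c': node 4→11 (fail-walked)
i=52 'c': node 11→11 (fail-walked)
i=53 'b': node 11→12
i=54 'a': node 12→2 (fail-walked)  ** P0@[53:54],P1@[54:54]
i=55 'e': node 2→4 (fail-walked)
i=56 'a': node 4→3 (fail-walked)  ** P1@[56:56]

All matches (sorted): [[1,0],[1,1],[4,1],[4,3],[9,5],[9,6],[13,5],[13,6],[14,1],[19,5],[19,6],[21,1],[30,4],[31,0],[31,1],[33,1],[33,3],[38,1],[38,3],[39,1],[42,1],[42,3],[44,1],[44,3],[49,1],[49,2],[54,0],[54,1],[56,1]]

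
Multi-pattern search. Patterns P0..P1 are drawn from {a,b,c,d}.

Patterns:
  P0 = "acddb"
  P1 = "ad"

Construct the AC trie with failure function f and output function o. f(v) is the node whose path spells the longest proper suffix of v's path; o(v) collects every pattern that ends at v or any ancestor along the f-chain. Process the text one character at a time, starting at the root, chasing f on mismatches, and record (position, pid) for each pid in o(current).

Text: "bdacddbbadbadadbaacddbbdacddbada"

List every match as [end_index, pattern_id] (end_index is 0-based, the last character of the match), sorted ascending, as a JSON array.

Build automaton:
Trie (insert patterns):
  0='ε' goto a→1
  1='a' goto c→2 d→6
  2='ac' goto d→3
  3='acd' goto d→4
  4='acdd' goto b→5
  5='acddb' goto ·  ←P0
  6='ad' goto ·  ←P1

BFS fail/out derivation:
  fail(1) 'a': from fail(0)=0 chase 'a': 0 ⇒ 0;  out=∅∪out(0)=∅
  fail(2) 'ac': from fail(1)=0 chase 'c': 0 ⇒ 0;  out=∅∪out(0)=∅
  fail(6) 'ad': from fail(1)=0 chase 'd': 0 ⇒ 0;  out={1}∪out(0)={1}
  fail(3) 'acd': from fail(2)=0 chase 'd': 0 ⇒ 0;  out=∅∪out(0)=∅
  fail(4) 'acdd': from fail(3)=0 chase 'd': 0 ⇒ 0;  out=∅∪out(0)=∅
  fail(5) 'acddb': from fail(4)=0 chase 'b': 0 ⇒ 0;  out={0}∪out(0)={0}

Text stream:
i=0 'b': node 0→0
i=1 'd': node 0→0
i=2 'a': node 0→1
i=3 'c': node 1→2
i=4 'd': node 2→3
i=5 'd': node 3→4
i=6 'b': node 4→5  ** P0@[2:6]
i=7 'b': node 5→0 (fail-walked)
i=8 'a': node 0→1
i=9 'd': node 1→6  ** P1@[8:9]
i=10 'b': node 6→0 (fail-walked)
i=11 'a': node 0→1
i=12 'd': node 1→6  ** P1@[11:12]
i=13 'a': node 6→1 (fail-walked)
i=14 'd': node 1→6  ** P1@[13:14]
i=15 'b': node 6→0 (fail-walked)
i=16 'a': node 0→1
i=17 'a': node 1→1 (fail-walked)
i=18 'c': node 1→2
i=19 'd': node 2→3
i=20 'd': node 3→4
i=21 'b': node 4→5  ** P0@[17:21]
i=22 'b': node 5→0 (fail-walked)
i=23 'd': node 0→0
i=24 'a': node 0→1
i=25 'c': node 1→2
i=26 'd': node 2→3
i=27 'd': node 3→4
i=28 'b': node 4→5  ** P0@[24:28]
i=29 'a': node 5→1 (fail-walked)
i=30 'd': node 1→6  ** P1@[29:30]
i=31 'a': node 6→1 (fail-walked)

All matches (sorted): [[6,0],[9,1],[12,1],[14,1],[21,0],[28,0],[30,1]]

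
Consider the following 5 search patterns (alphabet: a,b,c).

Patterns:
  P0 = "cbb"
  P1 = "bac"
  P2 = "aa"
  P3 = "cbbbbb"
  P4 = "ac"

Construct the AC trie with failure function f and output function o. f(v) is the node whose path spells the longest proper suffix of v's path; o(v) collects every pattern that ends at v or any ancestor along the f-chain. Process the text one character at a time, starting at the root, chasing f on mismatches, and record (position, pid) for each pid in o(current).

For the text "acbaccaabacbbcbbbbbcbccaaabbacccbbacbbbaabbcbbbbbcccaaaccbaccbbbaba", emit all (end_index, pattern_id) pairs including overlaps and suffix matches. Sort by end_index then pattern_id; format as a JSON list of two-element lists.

Build:
Trie nodes:
  0='ε' goto a→7 b→4 c→1
  1='c' goto b→2
  2='cb' goto b→3
  3='cbb' goto b→9  [P0 ends]
  4='b' goto a→5
  5='ba' goto c→6
  6='bac' goto ·  [P1 ends]
  7='a' goto a→8 c→12
  8='aa' goto ·  [P2 ends]
  9='cbbb' goto b→10
  10='cbbbb' goto b→11
  11='cbbbbb' goto ·  [P3 ends]
  12='ac' goto ·  [P4 ends]

BFS fail/out derivation:
  n1('c'): parent n0 fail=0; on 'c' 0 → fail=0;  out ∅∪∅=∅
  n4('b'): parent n0 fail=0; on 'b' 0 → fail=0;  out ∅∪∅=∅
  n7('a'): parent n0 fail=0; on 'a' 0 → fail=0;  out ∅∪∅=∅
  n2('cb'): parent n1 fail=0; on 'b' 0 → fail=4;  out ∅∪∅=∅
  n5('ba'): parent n4 fail=0; on 'a' 0 → fail=7;  out ∅∪∅=∅
  n8('aa'): parent n7 fail=0; on 'a' 0 → fail=7;  out {2}∪∅={2}
  n12('ac'): parent n7 fail=0; on 'c' 0 → fail=1;  out {4}∪∅={4}
  n3('cbb'): parent n2 fail=4; on 'b' 4→0 → fail=4;  out {0}∪∅={0}
  n6('bac'): parent n5 fail=7; on 'c' 7 → fail=12;  out {1}∪{4}={1,4}
  n9('cbbb'): parent n3 fail=4; on 'b' 4→0 → fail=4;  out ∅∪∅=∅
  n10('cbbbb'): parent n9 fail=4; on 'b' 4→0 → fail=4;  out ∅∪∅=∅
  n11('cbbbbb'): parent n10 fail=4; on 'b' 4→0 → fail=4;  out {3}∪∅={3}

Run:
pos 0 'a': at 7
pos 1 'c': at 12  ** P4@[0:1]
pos 2 'b': at 2 ·f
pos 3 'a': at 5 ·f
pos 4 'c': at 6  ** P1@[2:4],P4@[3:4]
pos 5 'c': at 1 ·f
pos 6 'a': at 7 ·f
pos 7 'a': at 8  ** P2@[6:7]
pos 8 'b': at 4 ·f
pos 9 'a': at 5
pos 10 'c': at 6  ** P1@[8:10],P4@[9:10]
pos 11 'b': at 2 ·f
pos 12 'b': at 3  ** P0@[10:12]
pos 13 'c': at 1 ·f
pos 14 'b': at 2
pos 15 'b': at 3  ** P0@[13:15]
pos 16 'b': at 9
pos 17 'b': at 10
pos 18 'b': at 11  ** P3@[13:18]
pos 19 'c': at 1 ·f
pos 20 'b': at 2
pos 21 'c': at 1 ·f
pos 22 'c': at 1 ·f
pos 23 'a': at 7 ·f
pos 24 'a': at 8  ** P2@[23:24]
pos 25 'a': at 8 ·f  ** P2@[24:25]
pos 26 'b': at 4 ·f
pos 27 'b': at 4 ·f
pos 28 'a': at 5
pos 29 'c': at 6  ** P1@[27:29],P4@[28:29]
pos 30 'c': at 1 ·f
pos 31 'c': at 1 ·f
pos 32 'b': at 2
pos 33 'b': at 3  ** P0@[31:33]
pos 34 'a': at 5 ·f
pos 35 'c': at 6  ** P1@[33:35],P4@[34:35]
pos 36 'b': at 2 ·f
pos 37 'b': at 3  ** P0@[35:37]
pos 38 'b': at 9
pos 39 'a': at 5 ·f
pos 40 'a': at 8 ·f  ** P2@[39:40]
pos 41 'b': at 4 ·f
pos 42 'b': at 4 ·f
pos 43 'c': at 1 ·f
pos 44 'b': at 2
pos 45 'b': at 3  ** P0@[43:45]
pos 46 'b': at 9
pos 47 'b': at 10
pos 48 'b': at 11  ** P3@[43:48]
pos 49 'c': at 1 ·f
pos 50 'c': at 1 ·f
pos 51 'c': at 1 ·f
pos 52 'a': at 7 ·f
pos 53 'a': at 8  ** P2@[52:53]
pos 54 'a': at 8 ·f  ** P2@[53:54]
pos 55 'c': at 12 ·f  ** P4@[54:55]
pos 56 'c': at 1 ·f
pos 57 'b': at 2
pos 58 'a': at 5 ·f
pos 59 'c': at 6  ** P1@[57:59],P4@[58:59]
pos 60 'c': at 1 ·f
pos 61 'b': at 2
pos 62 'b': at 3  ** P0@[60:62]
pos 63 'b': at 9
pos 64 'a': at 5 ·f
pos 65 'b': at 4 ·f
pos 66 'a': at 5

Result: [[1,4],[4,1],[4,4],[7,2],[10,1],[10,4],[12,0],[15,0],[18,3],[24,2],[25,2],[29,1],[29,4],[33,0],[35,1],[35,4],[37,0],[40,2],[45,0],[48,3],[53,2],[54,2],[55,4],[59,1],[59,4],[62,0]]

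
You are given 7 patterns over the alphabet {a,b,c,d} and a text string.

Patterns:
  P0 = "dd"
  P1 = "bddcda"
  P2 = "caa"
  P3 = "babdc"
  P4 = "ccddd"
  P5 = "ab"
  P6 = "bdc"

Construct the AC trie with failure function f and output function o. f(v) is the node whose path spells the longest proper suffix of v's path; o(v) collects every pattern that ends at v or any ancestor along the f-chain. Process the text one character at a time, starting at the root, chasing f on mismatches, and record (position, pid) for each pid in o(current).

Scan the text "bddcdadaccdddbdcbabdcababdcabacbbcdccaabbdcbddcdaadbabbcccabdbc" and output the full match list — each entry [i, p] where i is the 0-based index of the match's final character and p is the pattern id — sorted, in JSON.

Construct AC machine:
Trie (insert patterns):
  n0 'ε': a→20 b→3 c→9 d→1
  n1 'd': d→2
  n2 'dd': ·  [P0 ends]
  n3 'b': a→12 d→4
  n4 'bd': c→22 d→5
  n5 'bdd': c→6
  n6 'bddc': d→7
  n7 'bddcd': a→8
  n8 'bddcda': ·  [P1 ends]
  n9 'c': a→10 c→16
  n10 'ca': a→11
  n11 'caa': ·  [P2 ends]
  n12 'ba': b→13
  n13 'bab': d→14
  n14 'babd': c→15
  n15 'babdc': ·  [P3 ends]
  n16 'cc': d→17
  n17 'ccd': d→18
  n18 'ccdd': d→19
  n19 'ccddd': ·  [P4 ends]
  n20 'a': b→21
  n21 'ab': ·  [P5 ends]
  n22 'bdc': ·  [P6 ends]

Failure links (BFS by depth):
  n1('d'): parent n0 fail=0; on 'd' 0 → fail=0;  out ∅∪∅=∅
  n3('b'): parent n0 fail=0; on 'b' 0 → fail=0;  out ∅∪∅=∅
  n9('c'): parent n0 fail=0; on 'c' 0 → fail=0;  out ∅∪∅=∅
  n20('a'): parent n0 fail=0; on 'a' 0 → fail=0;  out ∅∪∅=∅
  n2('dd'): parent n1 fail=0; on 'd' 0 → fail=1;  out {0}∪∅={0}
  n4('bd'): parent n3 fail=0; on 'd' 0 → fail=1;  out ∅∪∅=∅
  n10('ca'): parent n9 fail=0; on 'a' 0 → fail=20;  out ∅∪∅=∅
  n12('ba'): parent n3 fail=0; on 'a' 0 → fail=20;  out ∅∪∅=∅
  n16('cc'): parent n9 fail=0; on 'c' 0 → fail=9;  out ∅∪∅=∅
  n21('ab'): parent n20 fail=0; on 'b' 0 → fail=3;  out {5}∪∅={5}
  n5('bdd'): parent n4 fail=1; on 'd' 1 → fail=2;  out ∅∪{0}={0}
  n11('caa'): parent n10 fail=20; on 'a' 20→0 → fail=20;  out {2}∪∅={2}
  n13('bab'): parent n12 fail=20; on 'b' 20 → fail=21;  out ∅∪{5}={5}
  n17('ccd'): parent n16 fail=9; on 'd' 9→0 → fail=1;  out ∅∪∅=∅
  n22('bdc'): parent n4 fail=1; on 'c' 1→0 → fail=9;  out {6}∪∅={6}
  n6('bddc'): parent n5 fail=2; on 'c' 2→1→0 → fail=9;  out ∅∪∅=∅
  n14('babd'): parent n13 fail=21; on 'd' 21→3 → fail=4;  out ∅∪∅=∅
  n18('ccdd'): parent n17 fail=1; on 'd' 1 → fail=2;  out ∅∪{0}={0}
  n7('bddcd'): parent n6 fail=9; on 'd' 9→0 → fail=1;  out ∅∪∅=∅
  n15('babdc'): parent n14 fail=4; on 'c' 4 → fail=22;  out {3}∪{6}={3,6}
  n19('ccddd'): parent n18 fail=2; on 'd' 2→1 → fail=2;  out {4}∪{0}={0,4}
  n8('bddcda'): parent n7 fail=1; on 'a' 1→0 → fail=20;  out {1}∪∅={1}

Run:
i=0 'b': node 0→3
i=1 'd': node 3→4
i=2 'd': node 4→5  ** P0@[1:2]
i=3 'c': node 5→6
i=4 'd': node 6→7
i=5 'a': node 7→8  ** P1@[0:5]
i=6 'd': node 8→1 (fail-walked)
i=7 'a': node 1→20 (fail-walked)
i=8 'c': node 20→9 (fail-walked)
i=9 'c': node 9→16
i=10 'd': node 16→17
i=11 'd': node 17→18  ** P0@[10:11]
i=12 'd': node 18→19  ** P0@[11:12],P4@[8:12]
i=13 'b': node 19→3 (fail-walked)
i=14 'd': node 3→4
i=15 'c': node 4→22  ** P6@[13:15]
i=16 'b': node 22→3 (fail-walked)
i=17 'a': node 3→12
i=18 'b': node 12→13  ** P5@[17:18]
i=19 'd': node 13→14
i=20 'c': node 14→15  ** P3@[16:20],P6@[18:20]
i=21 'a': node 15→10 (fail-walked)
i=22 'b': node 10→21 (fail-walked)  ** P5@[21:22]
i=23 'a': node 21→12 (fail-walked)
i=24 'b': node 12→13  ** P5@[23:24]
i=25 'd': node 13→14
i=26 'c': node 14→15  ** P3@[22:26],P6@[24:26]
i=27 'a': node 15→10 (fail-walked)
i=28 'b': node 10→21 (fail-walked)  ** P5@[27:28]
i=29 'a': node 21→12 (fail-walked)
i=30 'c': node 12→9 (fail-walked)
i=31 'b': node 9→3 (fail-walked)
i=32 'b': node 3→3 (fail-walked)
i=33 'c': node 3→9 (fail-walked)
i=34 'd': node 9→1 (fail-walked)
i=35 'c': node 1→9 (fail-walked)
i=36 'c': node 9→16
i=37 'a': node 16→10 (fail-walked)
i=38 'a': node 10→11  ** P2@[36:38]
i=39 'b': node 11→21 (fail-walked)  ** P5@[38:39]
i=40 'b': node 21→3 (fail-walked)
i=41 'd': node 3→4
i=42 'c': node 4→22  ** P6@[40:42]
i=43 'b': node 22→3 (fail-walked)
i=44 'd': node 3→4
i=45 'd': node 4→5  ** P0@[44:45]
i=46 'c': node 5→6
i=47 'd': node 6→7
i=48 'a': node 7→8  ** P1@[43:48]
i=49 'a': node 8→20 (fail-walked)
i=50 'd': node 20→1 (fail-walked)
i=51 'b': node 1→3 (fail-walked)
i=52 'a': node 3→12
i=53 'b': node 12→13  ** P5@[52:53]
i=54 'b': node 13→3 (fail-walked)
i=55 'c': node 3→9 (fail-walked)
i=56 'c': node 9→16
i=57 'c': node 16→16 (fail-walked)
i=58 'a': node 16→10 (fail-walked)
i=59 'b': node 10→21 (fail-walked)  ** P5@[58:59]
i=60 'd': node 21→4 (fail-walked)
i=61 'b': node 4→3 (fail-walked)
i=62 'c': node 3→9 (fail-walked)

All matches (sorted): [[2,0],[5,1],[11,0],[12,0],[12,4],[15,6],[18,5],[20,3],[20,6],[22,5],[24,5],[26,3],[26,6],[28,5],[38,2],[39,5],[42,6],[45,0],[48,1],[53,5],[59,5]]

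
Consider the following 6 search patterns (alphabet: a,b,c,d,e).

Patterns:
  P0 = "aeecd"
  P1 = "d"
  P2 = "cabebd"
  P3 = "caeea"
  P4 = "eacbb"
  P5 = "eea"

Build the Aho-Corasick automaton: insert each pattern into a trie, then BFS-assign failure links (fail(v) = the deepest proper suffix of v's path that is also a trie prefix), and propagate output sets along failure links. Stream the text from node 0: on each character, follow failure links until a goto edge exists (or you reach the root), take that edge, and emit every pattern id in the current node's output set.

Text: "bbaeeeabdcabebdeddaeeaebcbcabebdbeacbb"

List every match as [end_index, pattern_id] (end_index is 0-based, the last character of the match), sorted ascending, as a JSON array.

Build automaton:
Trie nodes:
  0='ε' goto a→1 c→7 d→6 e→16
  1='a' goto e→2
  2='ae' goto e→3
  3='aee' goto c→4
  4='aeec' goto d→5
  5='aeecd' goto ·  ←P0
  6='d' goto ·  ←P1
  7='c' goto a→8
  8='ca' goto b→9 e→13
  9='cab' goto e→10
  10='cabe' goto b→11
  11='cabeb' goto d→12
  12='cabebd' goto ·  ←P2
  13='cae' goto e→14
  14='caee' goto a→15
  15='caeea' goto ·  ←P3
  16='e' goto a→17 e→21
  17='ea' goto c→18
  18='eac' goto b→19
  19='eacb' goto b→20
  20='eacbb' goto ·  ←P4
  21='ee' goto a→22
  22='eea' goto ·  ←P5

Failure links (BFS by depth):
  n1('a'): parent n0 fail=0; on 'a' 0 → fail=0;  out ∅∪∅=∅
  n6('d'): parent n0 fail=0; on 'd' 0 → fail=0;  out {1}∪∅={1}
  n7('c'): parent n0 fail=0; on 'c' 0 → fail=0;  out ∅∪∅=∅
  n16('e'): parent n0 fail=0; on 'e' 0 → fail=0;  out ∅∪∅=∅
  n2('ae'): parent n1 fail=0; on 'e' 0 → fail=16;  out ∅∪∅=∅
  n8('ca'): parent n7 fail=0; on 'a' 0 → fail=1;  out ∅∪∅=∅
  n17('ea'): parent n16 fail=0; on 'a' 0 → fail=1;  out ∅∪∅=∅
  n21('ee'): parent n16 fail=0; on 'e' 0 → fail=16;  out ∅∪∅=∅
  n3('aee'): parent n2 fail=16; on 'e' 16 → fail=21;  out ∅∪∅=∅
  n9('cab'): parent n8 fail=1; on 'b' 1→0 → fail=0;  out ∅∪∅=∅
  n13('cae'): parent n8 fail=1; on 'e' 1 → fail=2;  out ∅∪∅=∅
  n18('eac'): parent n17 fail=1; on 'c' 1→0 → fail=7;  out ∅∪∅=∅
  n22('eea'): parent n21 fail=16; on 'a' 16 → fail=17;  out {5}∪∅={5}
  n4('aeec'): parent n3 fail=21; on 'c' 21→16→0 → fail=7;  out ∅∪∅=∅
  n10('cabe'): parent n9 fail=0; on 'e' 0 → fail=16;  out ∅∪∅=∅
  n14('caee'): parent n13 fail=2; on 'e' 2 → fail=3;  out ∅∪∅=∅
  n19('eacb'): parent n18 fail=7; on 'b' 7→0 → fail=0;  out ∅∪∅=∅
  n5('aeecd'): parent n4 fail=7; on 'd' 7→0 → fail=6;  out {0}∪{1}={0,1}
  n11('cabeb'): parent n10 fail=16; on 'b' 16→0 → fail=0;  out ∅∪∅=∅
  n15('caeea'): parent n14 fail=3; on 'a' 3→21 → fail=22;  out {3}∪{5}={3,5}
  n20('eacbb'): parent n19 fail=0; on 'b' 0 → fail=0;  out {4}∪∅={4}
  n12('cabebd'): parent n11 fail=0; on 'd' 0 → fail=6;  out {2}∪{1}={1,2}

Text stream:
[0] read 'b'  n0⇒n0
[1] read 'b'  n0⇒n0
[2] read 'a'  n0⇒n1
[3] read 'e'  n1⇒n2
[4] read 'e'  n2⇒n3
[5] read 'e'  n3⇒n21 (via fail)
[6] read 'a'  n21⇒n22  emit P5@[4:6]
[7] read 'b'  n22⇒n0 (via fail)
[8] read 'd'  n0⇒n6  emit P1@[8:8]
[9] read 'c'  n6⇒n7 (via fail)
[10] read 'a'  n7⇒n8
[11] read 'b'  n8⇒n9
[12] read 'e'  n9⇒n10
[13] read 'b'  n10⇒n11
[14] read 'd'  n11⇒n12  emit P1@[14:14],P2@[9:14]
[15] read 'e'  n12⇒n16 (via fail)
[16] read 'd'  n16⇒n6 (via fail)  emit P1@[16:16]
[17] read 'd'  n6⇒n6 (via fail)  emit P1@[17:17]
[18] read 'a'  n6⇒n1 (via fail)
[19] read 'e'  n1⇒n2
[20] read 'e'  n2⇒n3
[21] read 'a'  n3⇒n22 (via fail)  emit P5@[19:21]
[22] read 'e'  n22⇒n2 (via fail)
[23] read 'b'  n2⇒n0 (via fail)
[24] read 'c'  n0⇒n7
[25] read 'b'  n7⇒n0 (via fail)
[26] read 'c'  n0⇒n7
[27] read 'a'  n7⇒n8
[28] read 'b'  n8⇒n9
[29] read 'e'  n9⇒n10
[30] read 'b'  n10⇒n11
[31] read 'd'  n11⇒n12  emit P1@[31:31],P2@[26:31]
[32] read 'b'  n12⇒n0 (via fail)
[33] read 'e'  n0⇒n16
[34] read 'a'  n16⇒n17
[35] read 'c'  n17⇒n18
[36] read 'b'  n18⇒n19
[37] read 'b'  n19⇒n20  emit P4@[33:37]

All matches (sorted): [[6,5],[8,1],[14,1],[14,2],[16,1],[17,1],[21,5],[31,1],[31,2],[37,4]]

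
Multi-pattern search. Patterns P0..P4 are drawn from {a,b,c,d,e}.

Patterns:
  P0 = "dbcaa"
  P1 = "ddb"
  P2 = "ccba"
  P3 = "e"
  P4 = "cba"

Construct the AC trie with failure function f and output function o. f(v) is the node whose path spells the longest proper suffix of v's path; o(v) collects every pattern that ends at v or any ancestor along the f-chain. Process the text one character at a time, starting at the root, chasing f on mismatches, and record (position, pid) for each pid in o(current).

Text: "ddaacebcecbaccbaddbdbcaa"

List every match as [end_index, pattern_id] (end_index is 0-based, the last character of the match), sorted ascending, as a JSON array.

Build:
Trie (insert patterns):
  0='ε' goto c→8 d→1 e→12
  1='d' goto b→2 d→6
  2='db' goto c→3
  3='dbc' goto a→4
  4='dbca' goto a→5
  5='dbcaa' goto ·  ←P0
  6='dd' goto b→7
  7='ddb' goto ·  ←P1
  8='c' goto b→13 c→9
  9='cc' goto b→10
  10='ccb' goto a→11
  11='ccba' goto ·  ←P2
  12='e' goto ·  ←P3
  13='cb' goto a→14
  14='cba' goto ·  ←P4

BFS fail/out derivation:
  fail(1) 'd': from fail(0)=0 chase 'd': 0 ⇒ 0;  out=∅∪out(0)=∅
  fail(8) 'c': from fail(0)=0 chase 'c': 0 ⇒ 0;  out=∅∪out(0)=∅
  fail(12) 'e': from fail(0)=0 chase 'e': 0 ⇒ 0;  out={3}∪out(0)={3}
  fail(2) 'db': from fail(1)=0 chase 'b': 0 ⇒ 0;  out=∅∪out(0)=∅
  fail(6) 'dd': from fail(1)=0 chase 'd': 0 ⇒ 1;  out=∅∪out(1)=∅
  fail(9) 'cc': from fail(8)=0 chase 'c': 0 ⇒ 8;  out=∅∪out(8)=∅
  fail(13) 'cb': from fail(8)=0 chase 'b': 0 ⇒ 0;  out=∅∪out(0)=∅
  fail(3) 'dbc': from fail(2)=0 chase 'c': 0 ⇒ 8;  out=∅∪out(8)=∅
  fail(7) 'ddb': from fail(6)=1 chase 'b': 1 ⇒ 2;  out={1}∪out(2)={1}
  fail(10) 'ccb': from fail(9)=8 chase 'b': 8 ⇒ 13;  out=∅∪out(13)=∅
  fail(14) 'cba': from fail(13)=0 chase 'a': 0 ⇒ 0;  out={4}∪out(0)={4}
  fail(4) 'dbca': from fail(3)=8 chase 'a': 8→0 ⇒ 0;  out=∅∪out(0)=∅
  fail(11) 'ccba': from fail(10)=13 chase 'a': 13 ⇒ 14;  out={2}∪out(14)={2,4}
  fail(5) 'dbcaa': from fail(4)=0 chase 'a': 0 ⇒ 0;  out={0}∪out(0)={0}

Scan:
[0] read 'd'  n0⇒n1
[1] read 'd'  n1⇒n6
[2] read 'a'  n6⇒n0 (fail-walked)
[3] read 'a'  n0⇒n0
[4] read 'c'  n0⇒n8
[5] read 'e'  n8⇒n12 (fail-walked)  emit P3@[5:5]
[6] read 'b'  n12⇒n0 (fail-walked)
[7] read 'c'  n0⇒n8
[8] read 'e'  n8⇒n12 (fail-walked)  emit P3@[8:8]
[9] read 'c'  n12⇒n8 (fail-walked)
[10] read 'b'  n8⇒n13
[11] read 'a'  n13⇒n14  emit P4@[9:11]
[12] read 'c'  n14⇒n8 (fail-walked)
[13] read 'c'  n8⇒n9
[14] read 'b'  n9⇒n10
[15] read 'a'  n10⇒n11  emit P2@[12:15],P4@[13:15]
[16] read 'd'  n11⇒n1 (fail-walked)
[17] read 'd'  n1⇒n6
[18] read 'b'  n6⇒n7  emit P1@[16:18]
[19] read 'd'  n7⇒n1 (fail-walked)
[20] read 'b'  n1⇒n2
[21] read 'c'  n2⇒n3
[22] read 'a'  n3⇒n4
[23] read 'a'  n4⇒n5  emit P0@[19:23]

All matches (sorted): [[5,3],[8,3],[11,4],[15,2],[15,4],[18,1],[23,0]]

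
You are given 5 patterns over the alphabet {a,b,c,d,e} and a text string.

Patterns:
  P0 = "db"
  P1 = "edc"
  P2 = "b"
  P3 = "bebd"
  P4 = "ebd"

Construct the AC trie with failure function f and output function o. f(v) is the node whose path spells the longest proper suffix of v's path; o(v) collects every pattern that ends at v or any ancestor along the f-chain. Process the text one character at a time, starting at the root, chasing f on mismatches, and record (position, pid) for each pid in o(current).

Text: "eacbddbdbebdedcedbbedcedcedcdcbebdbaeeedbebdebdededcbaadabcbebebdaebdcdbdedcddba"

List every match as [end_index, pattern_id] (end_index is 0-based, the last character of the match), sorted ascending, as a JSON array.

Construct AC machine:
Trie (insert patterns):
  0='ε' goto b→6 d→1 e→3
  1='d' goto b→2
  2='db' goto ·  ←P0
  3='e' goto b→10 d→4
  4='ed' goto c→5
  5='edc' goto ·  ←P1
  6='b' goto e→7  ←P2
  7='be' goto b→8
  8='beb' goto d→9
  9='bebd' goto ·  ←P3
  10='eb' goto d→11
  11='ebd' goto ·  ←P4

BFS fail/out derivation:
  n1('d'): parent n0 fail=0; on 'd' 0 → fail=0;  out ∅∪∅=∅
  n3('e'): parent n0 fail=0; on 'e' 0 → fail=0;  out ∅∪∅=∅
  n6('b'): parent n0 fail=0; on 'b' 0 → fail=0;  out {2}∪∅={2}
  n2('db'): parent n1 fail=0; on 'b' 0 → fail=6;  out {0}∪{2}={0,2}
  n4('ed'): parent n3 fail=0; on 'd' 0 → fail=1;  out ∅∪∅=∅
  n7('be'): parent n6 fail=0; on 'e' 0 → fail=3;  out ∅∪∅=∅
  n10('eb'): parent n3 fail=0; on 'b' 0 → fail=6;  out ∅∪{2}={2}
  n5('edc'): parent n4 fail=1; on 'c' 1→0 → fail=0;  out {1}∪∅={1}
  n8('beb'): parent n7 fail=3; on 'b' 3 → fail=10;  out ∅∪{2}={2}
  n11('ebd'): parent n10 fail=6; on 'd' 6→0 → fail=1;  out {4}∪∅={4}
  n9('bebd'): parent n8 fail=10; on 'd' 10 → fail=11;  out {3}∪{4}={3,4}

Run:
[0] read 'e'  n0⇒n3
[1] read 'a'  n3⇒n0 (fail-walked)
[2] read 'c'  n0⇒n0
[3] read 'b'  n0⇒n6  → match P2@[3:3]
[4] read 'd'  n6⇒n1 (fail-walked)
[5] read 'd'  n1⇒n1 (fail-walked)
[6] read 'b'  n1⇒n2  → match P0@[5:6],P2@[6:6]
[7] read 'd'  n2⇒n1 (fail-walked)
[8] read 'b'  n1⇒n2  → match P0@[7:8],P2@[8:8]
[9] read 'e'  n2⇒n7 (fail-walked)
[10] read 'b'  n7⇒n8  → match P2@[10:10]
[11] read 'd'  n8⇒n9  → match P3@[8:11],P4@[9:11]
[12] read 'e'  n9⇒n3 (fail-walked)
[13] read 'd'  n3⇒n4
[14] read 'c'  n4⇒n5  → match P1@[12:14]
[15] read 'e'  n5⇒n3 (fail-walked)
[16] read 'd'  n3⇒n4
[17] read 'b'  n4⇒n2 (fail-walked)  → match P0@[16:17],P2@[17:17]
[18] read 'b'  n2⇒n6 (fail-walked)  → match P2@[18:18]
[19] read 'e'  n6⇒n7
[20] read 'd'  n7⇒n4 (fail-walked)
[21] read 'c'  n4⇒n5  → match P1@[19:21]
[22] read 'e'  n5⇒n3 (fail-walked)
[23] read 'd'  n3⇒n4
[24] read 'c'  n4⇒n5  → match P1@[22:24]
[25] read 'e'  n5⇒n3 (fail-walked)
[26] read 'd'  n3⇒n4
[27] read 'c'  n4⇒n5  → match P1@[25:27]
[28] read 'd'  n5⇒n1 (fail-walked)
[29] read 'c'  n1⇒n0 (fail-walked)
[30] read 'b'  n0⇒n6  → match P2@[30:30]
[31] read 'e'  n6⇒n7
[32] read 'b'  n7⇒n8  → match P2@[32:32]
[33] read 'd'  n8⇒n9  → match P3@[30:33],P4@[31:33]
[34] read 'b'  n9⇒n2 (fail-walked)  → match P0@[33:34],P2@[34:34]
[35] read 'a'  n2⇒n0 (fail-walked)
[36] read 'e'  n0⇒n3
[37] read 'e'  n3⇒n3 (fail-walked)
[38] read 'e'  n3⇒n3 (fail-walked)
[39] read 'd'  n3⇒n4
[40] read 'b'  n4⇒n2 (fail-walked)  → match P0@[39:40],P2@[40:40]
[41] read 'e'  n2⇒n7 (fail-walked)
[42] read 'b'  n7⇒n8  → match P2@[42:42]
[43] read 'd'  n8⇒n9  → match P3@[40:43],P4@[41:43]
[44] read 'e'  n9⇒n3 (fail-walked)
[45] read 'b'  n3⇒n10  → match P2@[45:45]
[46] read 'd'  n10⇒n11  → match P4@[44:46]
[47] read 'e'  n11⇒n3 (fail-walked)
[48] read 'd'  n3⇒n4
[49] read 'e'  n4⇒n3 (fail-walked)
[50] read 'd'  n3⇒n4
[51] read 'c'  n4⇒n5  → match P1@[49:51]
[52] read 'b'  n5⇒n6 (fail-walked)  → match P2@[52:52]
[53] read 'a'  n6⇒n0 (fail-walked)
[54] read 'a'  n0⇒n0
[55] read 'd'  n0⇒n1
[56] read 'a'  n1⇒n0 (fail-walked)
[57] read 'b'  n0⇒n6  → match P2@[57:57]
[58] read 'c'  n6⇒n0 (fail-walked)
[59] read 'b'  n0⇒n6  → match P2@[59:59]
[60] read 'e'  n6⇒n7
[61] read 'b'  n7⇒n8  → match P2@[61:61]
[62] read 'e'  n8⇒n7 (fail-walked)
[63] read 'b'  n7⇒n8  → match P2@[63:63]
[64] read 'd'  n8⇒n9  → match P3@[61:64],P4@[62:64]
[65] read 'a'  n9⇒n0 (fail-walked)
[66] read 'e'  n0⇒n3
[67] read 'b'  n3⇒n10  → match P2@[67:67]
[68] read 'd'  n10⇒n11  → match P4@[66:68]
[69] read 'c'  n11⇒n0 (fail-walked)
[70] read 'd'  n0⇒n1
[71] read 'b'  n1⇒n2  → match P0@[70:71],P2@[71:71]
[72] read 'd'  n2⇒n1 (fail-walked)
[73] read 'e'  n1⇒n3 (fail-walked)
[74] read 'd'  n3⇒n4
[75] read 'c'  n4⇒n5  → match P1@[73:75]
[76] read 'd'  n5⇒n1 (fail-walked)
[77] read 'd'  n1⇒n1 (fail-walked)
[78] read 'b'  n1⇒n2  → match P0@[77:78],P2@[78:78]
[79] read 'a'  n2⇒n0 (fail-walked)

Result: [[3,2],[6,0],[6,2],[8,0],[8,2],[10,2],[11,3],[11,4],[14,1],[17,0],[17,2],[18,2],[21,1],[24,1],[27,1],[30,2],[32,2],[33,3],[33,4],[34,0],[34,2],[40,0],[40,2],[42,2],[43,3],[43,4],[45,2],[46,4],[51,1],[52,2],[57,2],[59,2],[61,2],[63,2],[64,3],[64,4],[67,2],[68,4],[71,0],[71,2],[75,1],[78,0],[78,2]]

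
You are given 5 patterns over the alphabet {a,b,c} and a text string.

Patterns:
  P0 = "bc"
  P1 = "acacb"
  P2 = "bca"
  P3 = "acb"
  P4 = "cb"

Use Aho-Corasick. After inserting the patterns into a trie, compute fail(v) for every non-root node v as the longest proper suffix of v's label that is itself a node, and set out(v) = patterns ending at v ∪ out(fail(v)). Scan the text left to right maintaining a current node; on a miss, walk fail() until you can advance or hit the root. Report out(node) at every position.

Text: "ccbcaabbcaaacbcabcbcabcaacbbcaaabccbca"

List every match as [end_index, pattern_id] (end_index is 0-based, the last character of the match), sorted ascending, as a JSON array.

Construct AC machine:
Trie nodes:
  0='ε' goto a→3 b→1 c→10
  1='b' goto c→2
  2='bc' goto a→8  ←P0
  3='a' goto c→4
  4='ac' goto a→5 b→9
  5='aca' goto c→6
  6='acac' goto b→7
  7='acacb' goto ·  ←P1
  8='bca' goto ·  ←P2
  9='acb' goto ·  ←P3
  10='c' goto b→11
  11='cb' goto ·  ←P4

Failure links (BFS by depth):
  n1('b'): parent n0 fail=0; on 'b' 0 → fail=0;  out ∅∪∅=∅
  n3('a'): parent n0 fail=0; on 'a' 0 → fail=0;  out ∅∪∅=∅
  n10('c'): parent n0 fail=0; on 'c' 0 → fail=0;  out ∅∪∅=∅
  n2('bc'): parent n1 fail=0; on 'c' 0 → fail=10;  out {0}∪∅={0}
  n4('ac'): parent n3 fail=0; on 'c' 0 → fail=10;  out ∅∪∅=∅
  n11('cb'): parent n10 fail=0; on 'b' 0 → fail=1;  out {4}∪∅={4}
  n5('aca'): parent n4 fail=10; on 'a' 10→0 → fail=3;  out ∅∪∅=∅
  n8('bca'): parent n2 fail=10; on 'a' 10→0 → fail=3;  out {2}∪∅={2}
  n9('acb'): parent n4 fail=10; on 'b' 10 → fail=11;  out {3}∪{4}={3,4}
  n6('acac'): parent n5 fail=3; on 'c' 3 → fail=4;  out ∅∪∅=∅
  n7('acacb'): parent n6 fail=4; on 'b' 4 → fail=9;  out {1}∪{3,4}={1,3,4}

Run:
[0] read 'c'  n0⇒n10
[1] read 'c'  n10⇒n10 (fail-walked)
[2] read 'b'  n10⇒n11  ** P4@[1:2]
[3] read 'c'  n11⇒n2 (fail-walked)  ** P0@[2:3]
[4] read 'a'  n2⇒n8  ** P2@[2:4]
[5] read 'a'  n8⇒n3 (fail-walked)
[6] read 'b'  n3⇒n1 (fail-walked)
[7] read 'b'  n1⇒n1 (fail-walked)
[8] read 'c'  n1⇒n2  ** P0@[7:8]
[9] read 'a'  n2⇒n8  ** P2@[7:9]
[10] read 'a'  n8⇒n3 (fail-walked)
[11] read 'a'  n3⇒n3 (fail-walked)
[12] read 'c'  n3⇒n4
[13] read 'b'  n4⇒n9  ** P3@[11:13],P4@[12:13]
[14] read 'c'  n9⇒n2 (fail-walked)  ** P0@[13:14]
[15] read 'a'  n2⇒n8  ** P2@[13:15]
[16] read 'b'  n8⇒n1 (fail-walked)
[17] read 'c'  n1⇒n2  ** P0@[16:17]
[18] read 'b'  n2⇒n11 (fail-walked)  ** P4@[17:18]
[19] read 'c'  n11⇒n2 (fail-walked)  ** P0@[18:19]
[20] read 'a'  n2⇒n8  ** P2@[18:20]
[21] read 'b'  n8⇒n1 (fail-walked)
[22] read 'c'  n1⇒n2  ** P0@[21:22]
[23] read 'a'  n2⇒n8  ** P2@[21:23]
[24] read 'a'  n8⇒n3 (fail-walked)
[25] read 'c'  n3⇒n4
[26] read 'b'  n4⇒n9  ** P3@[24:26],P4@[25:26]
[27] read 'b'  n9⇒n1 (fail-walked)
[28] read 'c'  n1⇒n2  ** P0@[27:28]
[29] read 'a'  n2⇒n8  ** P2@[27:29]
[30] read 'a'  n8⇒n3 (fail-walked)
[31] read 'a'  n3⇒n3 (fail-walked)
[32] read 'b'  n3⇒n1 (fail-walked)
[33] read 'c'  n1⇒n2  ** P0@[32:33]
[34] read 'c'  n2⇒n10 (fail-walked)
[35] read 'b'  n10⇒n11  ** P4@[34:35]
[36] read 'c'  n11⇒n2 (fail-walked)  ** P0@[35:36]
[37] read 'a'  n2⇒n8  ** P2@[35:37]

All matches (sorted): [[2,4],[3,0],[4,2],[8,0],[9,2],[13,3],[13,4],[14,0],[15,2],[17,0],[18,4],[19,0],[20,2],[22,0],[23,2],[26,3],[26,4],[28,0],[29,2],[33,0],[35,4],[36,0],[37,2]]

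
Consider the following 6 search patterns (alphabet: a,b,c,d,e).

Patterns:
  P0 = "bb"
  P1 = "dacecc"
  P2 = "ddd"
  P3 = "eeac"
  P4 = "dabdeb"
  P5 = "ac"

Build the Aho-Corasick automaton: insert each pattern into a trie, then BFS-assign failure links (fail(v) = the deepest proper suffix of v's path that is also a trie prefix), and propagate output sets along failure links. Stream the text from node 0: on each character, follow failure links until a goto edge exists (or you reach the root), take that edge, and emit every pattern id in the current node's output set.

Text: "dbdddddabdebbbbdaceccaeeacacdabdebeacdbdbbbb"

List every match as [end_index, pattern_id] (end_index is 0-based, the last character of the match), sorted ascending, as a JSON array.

Build:
Trie nodes:
  0='ε' goto a→19 b→1 d→3 e→11
  1='b' goto b→2
  2='bb' goto ·  [P0 ends]
  3='d' goto a→4 d→9
  4='da' goto b→15 c→5
  5='dac' goto e→6
  6='dace' goto c→7
  7='dacec' goto c→8
  8='dacecc' goto ·  [P1 ends]
  9='dd' goto d→10
  10='ddd' goto ·  [P2 ends]
  11='e' goto e→12
  12='ee' goto a→13
  13='eea' goto c→14
  14='eeac' goto ·  [P3 ends]
  15='dab' goto d→16
  16='dabd' goto e→17
  17='dabde' goto b→18
  18='dabdeb' goto ·  [P4 ends]
  19='a' goto c→20
  20='ac' goto ·  [P5 ends]

Failure links (BFS by depth):
  fail(1) 'b': from fail(0)=0 chase 'b': 0 ⇒ 0;  out=∅∪out(0)=∅
  fail(3) 'd': from fail(0)=0 chase 'd': 0 ⇒ 0;  out=∅∪out(0)=∅
  fail(11) 'e': from fail(0)=0 chase 'e': 0 ⇒ 0;  out=∅∪out(0)=∅
  fail(19) 'a': from fail(0)=0 chase 'a': 0 ⇒ 0;  out=∅∪out(0)=∅
  fail(2) 'bb': from fail(1)=0 chase 'b': 0 ⇒ 1;  out={0}∪out(1)={0}
  fail(4) 'da': from fail(3)=0 chase 'a': 0 ⇒ 19;  out=∅∪out(19)=∅
  fail(9) 'dd': from fail(3)=0 chase 'd': 0 ⇒ 3;  out=∅∪out(3)=∅
  fail(12) 'ee': from fail(11)=0 chase 'e': 0 ⇒ 11;  out=∅∪out(11)=∅
  fail(20) 'ac': from fail(19)=0 chase 'c': 0 ⇒ 0;  out={5}∪out(0)={5}
  fail(5) 'dac': from fail(4)=19 chase 'c': 19 ⇒ 20;  out=∅∪out(20)={5}
  fail(10) 'ddd': from fail(9)=3 chase 'd': 3 ⇒ 9;  out={2}∪out(9)={2}
  fail(13) 'eea': from fail(12)=11 chase 'a': 11→0 ⇒ 19;  out=∅∪out(19)=∅
  fail(15) 'dab': from fail(4)=19 chase 'b': 19→0 ⇒ 1;  out=∅∪out(1)=∅
  fail(6) 'dace': from fail(5)=20 chase 'e': 20→0 ⇒ 11;  out=∅∪out(11)=∅
  fail(14) 'eeac': from fail(13)=19 chase 'c': 19 ⇒ 20;  out={3}∪out(20)={3,5}
  fail(16) 'dabd': from fail(15)=1 chase 'd': 1→0 ⇒ 3;  out=∅∪out(3)=∅
  fail(7) 'dacec': from fail(6)=11 chase 'c': 11→0 ⇒ 0;  out=∅∪out(0)=∅
  fail(17) 'dabde': from fail(16)=3 chase 'e': 3→0 ⇒ 11;  out=∅∪out(11)=∅
  fail(8) 'dacecc': from fail(7)=0 chase 'c': 0 ⇒ 0;  out={1}∪out(0)={1}
  fail(18) 'dabdeb': from fail(17)=11 chase 'b': 11→0 ⇒ 1;  out={4}∪out(1)={4}

Scan:
[0] read 'd'  n0⇒n3
[1] read 'b'  n3⇒n1 ·f
[2] read 'd'  n1⇒n3 ·f
[3] read 'd'  n3⇒n9
[4] read 'd'  n9⇒n10  ** P2@[2:4]
[5] read 'd'  n10⇒n10 ·f  ** P2@[3:5]
[6] read 'd'  n10⇒n10 ·f  ** P2@[4:6]
[7] read 'a'  n10⇒n4 ·f
[8] read 'b'  n4⇒n15
[9] read 'd'  n15⇒n16
[10] read 'e'  n16⇒n17
[11] read 'b'  n17⇒n18  ** P4@[6:11]
[12] read 'b'  n18⇒n2 ·f  ** P0@[11:12]
[13] read 'b'  n2⇒n2 ·f  ** P0@[12:13]
[14] read 'b'  n2⇒n2 ·f  ** P0@[13:14]
[15] read 'd'  n2⇒n3 ·f
[16] read 'a'  n3⇒n4
[17] read 'c'  n4⇒n5  ** P5@[16:17]
[18] read 'e'  n5⇒n6
[19] read 'c'  n6⇒n7
[20] read 'c'  n7⇒n8  ** P1@[15:20]
[21] read 'a'  n8⇒n19 ·f
[22] read 'e'  n19⇒n11 ·f
[23] read 'e'  n11⇒n12
[24] read 'a'  n12⇒n13
[25] read 'c'  n13⇒n14  ** P3@[22:25],P5@[24:25]
[26] read 'a'  n14⇒n19 ·f
[27] read 'c'  n19⇒n20  ** P5@[26:27]
[28] read 'd'  n20⇒n3 ·f
[29] read 'a'  n3⇒n4
[30] read 'b'  n4⇒n15
[31] read 'd'  n15⇒n16
[32] read 'e'  n16⇒n17
[33] read 'b'  n17⇒n18  ** P4@[28:33]
[34] read 'e'  n18⇒n11 ·f
[35] read 'a'  n11⇒n19 ·f
[36] read 'c'  n19⇒n20  ** P5@[35:36]
[37] read 'd'  n20⇒n3 ·f
[38] read 'b'  n3⇒n1 ·f
[39] read 'd'  n1⇒n3 ·f
[40] read 'b'  n3⇒n1 ·f
[41] read 'b'  n1⇒n2  ** P0@[40:41]
[42] read 'b'  n2⇒n2 ·f  ** P0@[41:42]
[43] read 'b'  n2⇒n2 ·f  ** P0@[42:43]

All matches (sorted): [[4,2],[5,2],[6,2],[11,4],[12,0],[13,0],[14,0],[17,5],[20,1],[25,3],[25,5],[27,5],[33,4],[36,5],[41,0],[42,0],[43,0]]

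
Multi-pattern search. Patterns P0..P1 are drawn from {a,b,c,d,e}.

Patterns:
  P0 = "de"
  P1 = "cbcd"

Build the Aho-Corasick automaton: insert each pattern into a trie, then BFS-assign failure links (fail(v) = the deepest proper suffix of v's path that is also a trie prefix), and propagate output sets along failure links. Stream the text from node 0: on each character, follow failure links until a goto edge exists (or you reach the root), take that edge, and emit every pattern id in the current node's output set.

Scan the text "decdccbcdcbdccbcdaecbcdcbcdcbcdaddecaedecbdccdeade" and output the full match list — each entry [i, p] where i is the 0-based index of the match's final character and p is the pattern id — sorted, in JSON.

Construct AC machine:
Trie (insert patterns):
  0='ε' goto c→3 d→1
  1='d' goto e→2
  2='de' goto ·  [P0 ends]
  3='c' goto b→4
  4='cb' goto c→5
  5='cbc' goto d→6
  6='cbcd' goto ·  [P1 ends]

Failure links (BFS by depth):
  fail(1) 'd': from fail(0)=0 chase 'd': 0 ⇒ 0;  out=∅∪out(0)=∅
  fail(3) 'c': from fail(0)=0 chase 'c': 0 ⇒ 0;  out=∅∪out(0)=∅
  fail(2) 'de': from fail(1)=0 chase 'e': 0 ⇒ 0;  out={0}∪out(0)={0}
  fail(4) 'cb': from fail(3)=0 chase 'b': 0 ⇒ 0;  out=∅∪out(0)=∅
  fail(5) 'cbc': from fail(4)=0 chase 'c': 0 ⇒ 3;  out=∅∪out(3)=∅
  fail(6) 'cbcd': from fail(5)=3 chase 'd': 3→0 ⇒ 1;  out={1}∪out(1)={1}

Run:
[0] read 'd'  n0⇒n1
[1] read 'e'  n1⇒n2  → match P0@[0:1]
[2] read 'c'  n2⇒n3 ·f
[3] read 'd'  n3⇒n1 ·f
[4] read 'c'  n1⇒n3 ·f
[5] read 'c'  n3⇒n3 ·f
[6] read 'b'  n3⇒n4
[7] read 'c'  n4⇒n5
[8] read 'd'  n5⇒n6  → match P1@[5:8]
[9] read 'c'  n6⇒n3 ·f
[10] read 'b'  n3⇒n4
[11] read 'd'  n4⇒n1 ·f
[12] read 'c'  n1⇒n3 ·f
[13] read 'c'  n3⇒n3 ·f
[14] read 'b'  n3⇒n4
[15] read 'c'  n4⇒n5
[16] read 'd'  n5⇒n6  → match P1@[13:16]
[17] read 'a'  n6⇒n0 ·f
[18] read 'e'  n0⇒n0
[19] read 'c'  n0⇒n3
[20] read 'b'  n3⇒n4
[21] read 'c'  n4⇒n5
[22] read 'd'  n5⇒n6  → match P1@[19:22]
[23] read 'c'  n6⇒n3 ·f
[24] read 'b'  n3⇒n4
[25] read 'c'  n4⇒n5
[26] read 'd'  n5⇒n6  → match P1@[23:26]
[27] read 'c'  n6⇒n3 ·f
[28] read 'b'  n3⇒n4
[29] read 'c'  n4⇒n5
[30] read 'd'  n5⇒n6  → match P1@[27:30]
[31] read 'a'  n6⇒n0 ·f
[32] read 'd'  n0⇒n1
[33] read 'd'  n1⇒n1 ·f
[34] read 'e'  n1⇒n2  → match P0@[33:34]
[35] read 'c'  n2⇒n3 ·f
[36] read 'a'  n3⇒n0 ·f
[37] read 'e'  n0⇒n0
[38] read 'd'  n0⇒n1
[39] read 'e'  n1⇒n2  → match P0@[38:39]
[40] read 'c'  n2⇒n3 ·f
[41] read 'b'  n3⇒n4
[42] read 'd'  n4⇒n1 ·f
[43] read 'c'  n1⇒n3 ·f
[44] read 'c'  n3⇒n3 ·f
[45] read 'd'  n3⇒n1 ·f
[46] read 'e'  n1⇒n2  → match P0@[45:46]
[47] read 'a'  n2⇒n0 ·f
[48] read 'd'  n0⇒n1
[49] read 'e'  n1⇒n2  → match P0@[48:49]

Result: [[1,0],[8,1],[16,1],[22,1],[26,1],[30,1],[34,0],[39,0],[46,0],[49,0]]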